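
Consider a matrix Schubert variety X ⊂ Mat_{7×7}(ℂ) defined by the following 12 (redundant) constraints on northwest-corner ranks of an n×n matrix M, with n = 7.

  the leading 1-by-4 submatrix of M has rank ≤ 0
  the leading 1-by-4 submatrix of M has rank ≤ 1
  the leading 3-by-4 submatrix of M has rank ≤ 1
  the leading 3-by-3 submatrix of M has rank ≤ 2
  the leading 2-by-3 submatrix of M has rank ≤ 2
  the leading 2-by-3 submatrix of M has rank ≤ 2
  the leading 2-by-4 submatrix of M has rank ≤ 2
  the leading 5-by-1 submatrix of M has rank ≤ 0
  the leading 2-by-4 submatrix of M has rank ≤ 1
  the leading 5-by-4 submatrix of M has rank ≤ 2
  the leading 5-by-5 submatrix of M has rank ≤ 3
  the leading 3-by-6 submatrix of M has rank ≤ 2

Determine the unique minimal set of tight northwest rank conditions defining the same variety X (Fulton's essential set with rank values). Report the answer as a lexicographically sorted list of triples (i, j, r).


Reconstructing r_w from the 12 given conditions:

  i=1: 0  0  0  0  1  1  1
  i=2: 0  1  1  1  2  2  2
  i=3: 0  1  1  1  2  2  3
  i=4: 0  1  2  2  3  3  4
  i=5: 0  1  2  2  3  4  5
  i=6: 1  2  3  3  4  5  6
  i=7: 1  2  3  4  5  6  7

second differences of R give the permutation w = (5, 2, 7, 3, 6, 1, 4).

Fulton essential set (5 of the 12 Rothe cells):

[(1, 4, 0), (3, 4, 1), (3, 6, 2), (5, 1, 0), (5, 4, 2)]


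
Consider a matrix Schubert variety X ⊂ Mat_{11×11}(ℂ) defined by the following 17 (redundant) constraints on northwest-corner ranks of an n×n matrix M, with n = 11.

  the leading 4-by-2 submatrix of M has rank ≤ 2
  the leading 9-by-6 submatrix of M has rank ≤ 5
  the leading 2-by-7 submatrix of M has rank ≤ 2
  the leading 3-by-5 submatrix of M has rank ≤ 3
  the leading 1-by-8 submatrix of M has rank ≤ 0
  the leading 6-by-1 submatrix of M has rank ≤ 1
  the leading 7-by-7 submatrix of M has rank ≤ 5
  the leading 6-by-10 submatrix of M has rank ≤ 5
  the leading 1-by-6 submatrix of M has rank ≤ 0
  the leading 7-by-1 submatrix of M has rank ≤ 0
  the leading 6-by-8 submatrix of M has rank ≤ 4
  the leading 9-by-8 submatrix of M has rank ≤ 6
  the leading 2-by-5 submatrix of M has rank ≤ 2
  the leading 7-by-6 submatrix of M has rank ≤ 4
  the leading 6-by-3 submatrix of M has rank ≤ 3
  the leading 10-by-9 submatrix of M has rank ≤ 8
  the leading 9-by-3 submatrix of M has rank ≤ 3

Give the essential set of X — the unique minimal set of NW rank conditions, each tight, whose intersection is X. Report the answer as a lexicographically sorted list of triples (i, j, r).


Recovering R(i,j) via the rank-extension bound from the 17 conditions:

  row 1: 0 | 0 | 0 | 0 | 0 | 0 | 0 | 0 | 1 | 1 | 1
  row 2: 0 | 1 | 1 | 1 | 1 | 1 | 1 | 1 | 2 | 2 | 2
  row 3: 0 | 1 | 2 | 2 | 2 | 2 | 2 | 2 | 3 | 3 | 3
  row 4: 0 | 1 | 2 | 3 | 3 | 3 | 3 | 3 | 4 | 4 | 4
  row 5: 0 | 1 | 2 | 3 | 4 | 4 | 4 | 4 | 5 | 5 | 5
  row 6: 0 | 1 | 2 | 3 | 4 | 4 | 4 | 4 | 5 | 5 | 6
  row 7: 0 | 1 | 2 | 3 | 4 | 4 | 5 | 5 | 6 | 6 | 7
  row 8: 1 | 2 | 3 | 4 | 5 | 5 | 6 | 6 | 7 | 7 | 8
  row 9: 1 | 2 | 3 | 4 | 5 | 5 | 6 | 6 | 7 | 8 | 9
  row 10: 1 | 2 | 3 | 4 | 5 | 6 | 7 | 7 | 8 | 9 | 10
  row 11: 1 | 2 | 3 | 4 | 5 | 6 | 7 | 8 | 9 | 10 | 11

so w = (9, 2, 3, 4, 5, 11, 7, 1, 10, 6, 8).

Fulton essential set (7 of the 21 Rothe cells):

[(1, 8, 0), (6, 8, 4), (6, 10, 5), (7, 1, 0), (7, 6, 4), (9, 6, 5), (9, 8, 6)]


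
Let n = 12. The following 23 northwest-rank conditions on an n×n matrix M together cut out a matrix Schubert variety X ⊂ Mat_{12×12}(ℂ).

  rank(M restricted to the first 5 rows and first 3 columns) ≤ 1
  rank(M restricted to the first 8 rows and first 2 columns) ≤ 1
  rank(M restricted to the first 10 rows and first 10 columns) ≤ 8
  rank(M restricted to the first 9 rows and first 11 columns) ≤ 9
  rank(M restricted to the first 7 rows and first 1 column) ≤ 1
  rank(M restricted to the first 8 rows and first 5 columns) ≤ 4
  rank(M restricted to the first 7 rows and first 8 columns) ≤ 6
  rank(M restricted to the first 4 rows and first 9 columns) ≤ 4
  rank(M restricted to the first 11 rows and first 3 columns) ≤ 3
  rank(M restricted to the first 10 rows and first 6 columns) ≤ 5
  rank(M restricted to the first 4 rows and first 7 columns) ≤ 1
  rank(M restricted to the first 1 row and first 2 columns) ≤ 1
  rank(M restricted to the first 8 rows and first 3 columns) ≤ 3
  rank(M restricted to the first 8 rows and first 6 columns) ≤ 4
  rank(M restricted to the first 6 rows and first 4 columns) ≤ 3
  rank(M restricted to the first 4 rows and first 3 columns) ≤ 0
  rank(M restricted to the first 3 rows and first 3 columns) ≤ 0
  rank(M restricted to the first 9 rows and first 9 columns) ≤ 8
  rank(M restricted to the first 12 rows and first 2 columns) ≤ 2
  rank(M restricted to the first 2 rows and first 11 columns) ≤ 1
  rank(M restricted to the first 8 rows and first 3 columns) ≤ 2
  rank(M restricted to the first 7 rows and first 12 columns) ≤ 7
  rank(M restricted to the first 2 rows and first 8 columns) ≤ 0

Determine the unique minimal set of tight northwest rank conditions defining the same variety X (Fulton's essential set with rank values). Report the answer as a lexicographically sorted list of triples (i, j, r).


The tightest implied rank at each (i,j), from the 23 conditions:

  i=1: 0 | 0 | 0 | 0 | 0 | 0 | 0 | 0 | 1 | 1 | 1 | 1
  i=2: 0 | 0 | 0 | 0 | 0 | 0 | 0 | 0 | 1 | 1 | 1 | 2
  i=3: 0 | 0 | 0 | 1 | 1 | 1 | 1 | 1 | 2 | 2 | 2 | 3
  i=4: 0 | 0 | 0 | 1 | 1 | 1 | 1 | 2 | 3 | 3 | 3 | 4
  i=5: 1 | 1 | 1 | 2 | 2 | 2 | 2 | 3 | 4 | 4 | 4 | 5
  i=6: 1 | 1 | 2 | 3 | 3 | 3 | 3 | 4 | 5 | 5 | 5 | 6
  i=7: 1 | 1 | 2 | 3 | 4 | 4 | 4 | 5 | 6 | 6 | 6 | 7
  i=8: 1 | 1 | 2 | 3 | 4 | 4 | 5 | 6 | 7 | 7 | 7 | 8
  i=9: 1 | 2 | 3 | 4 | 5 | 5 | 6 | 7 | 8 | 8 | 8 | 9
  i=10: 1 | 2 | 3 | 4 | 5 | 5 | 6 | 7 | 8 | 8 | 9 | 10
  i=11: 1 | 2 | 3 | 4 | 5 | 6 | 7 | 8 | 9 | 9 | 10 | 11
  i=12: 1 | 2 | 3 | 4 | 5 | 6 | 7 | 8 | 9 | 10 | 11 | 12

giving w = (9, 12, 4, 8, 1, 3, 5, 7, 2, 11, 6, 10) via Δ²R.

D(w) has 33 cells with 8 SE-corners; essential set:

[(2, 8, 0), (2, 11, 1), (4, 3, 0), (4, 7, 1), (8, 2, 1), (8, 6, 4), (10, 6, 5), (10, 10, 8)]


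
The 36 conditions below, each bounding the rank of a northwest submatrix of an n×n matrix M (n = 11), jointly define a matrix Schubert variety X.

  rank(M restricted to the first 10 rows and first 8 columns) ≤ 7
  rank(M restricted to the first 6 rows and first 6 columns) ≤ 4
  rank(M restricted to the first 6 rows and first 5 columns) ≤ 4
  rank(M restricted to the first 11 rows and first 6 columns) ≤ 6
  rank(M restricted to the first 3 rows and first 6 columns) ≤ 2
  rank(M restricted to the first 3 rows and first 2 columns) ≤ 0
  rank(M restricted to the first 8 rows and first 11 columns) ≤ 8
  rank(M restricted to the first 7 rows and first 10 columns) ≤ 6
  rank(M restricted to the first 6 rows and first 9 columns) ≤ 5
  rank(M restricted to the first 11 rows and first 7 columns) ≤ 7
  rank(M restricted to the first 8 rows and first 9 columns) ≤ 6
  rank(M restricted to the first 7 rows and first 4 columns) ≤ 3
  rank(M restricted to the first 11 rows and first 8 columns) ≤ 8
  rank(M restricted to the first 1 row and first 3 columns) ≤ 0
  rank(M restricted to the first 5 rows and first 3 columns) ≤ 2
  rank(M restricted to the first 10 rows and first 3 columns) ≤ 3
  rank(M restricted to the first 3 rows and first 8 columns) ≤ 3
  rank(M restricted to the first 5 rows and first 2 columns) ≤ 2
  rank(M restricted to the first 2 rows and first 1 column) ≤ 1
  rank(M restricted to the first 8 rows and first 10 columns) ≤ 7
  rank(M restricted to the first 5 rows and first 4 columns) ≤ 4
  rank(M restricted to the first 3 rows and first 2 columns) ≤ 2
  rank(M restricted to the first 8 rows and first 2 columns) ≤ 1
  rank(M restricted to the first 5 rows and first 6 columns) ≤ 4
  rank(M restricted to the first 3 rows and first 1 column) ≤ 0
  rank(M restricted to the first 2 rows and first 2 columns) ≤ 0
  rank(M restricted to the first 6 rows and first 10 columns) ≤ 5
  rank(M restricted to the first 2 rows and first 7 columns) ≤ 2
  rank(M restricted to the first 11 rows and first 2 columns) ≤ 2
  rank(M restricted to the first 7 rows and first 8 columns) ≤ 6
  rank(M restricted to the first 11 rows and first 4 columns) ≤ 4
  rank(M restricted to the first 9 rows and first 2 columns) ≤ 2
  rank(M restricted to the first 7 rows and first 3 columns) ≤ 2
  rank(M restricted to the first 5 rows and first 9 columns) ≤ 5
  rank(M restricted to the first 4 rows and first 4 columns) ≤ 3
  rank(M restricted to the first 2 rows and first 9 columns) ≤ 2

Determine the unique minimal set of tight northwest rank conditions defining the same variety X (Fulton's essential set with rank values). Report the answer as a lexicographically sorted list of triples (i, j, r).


Propagating the 36 rank bounds to every northwest block:

  0 0 0 1 1 1 1 1 1 1 1
  0 0 1 2 2 2 2 2 2 2 2
  0 0 1 2 2 2 3 3 3 3 3
  1 1 2 3 3 3 4 4 4 4 4
  1 1 2 3 4 4 5 5 5 5 5
  1 1 2 3 4 4 5 5 5 5 6
  1 1 2 3 4 5 6 6 6 6 7
  1 1 2 3 4 5 6 6 6 7 8
  1 2 3 4 5 6 7 7 7 8 9
  1 2 3 4 5 6 7 7 8 9 10
  1 2 3 4 5 6 7 8 9 10 11

so w = (4, 3, 7, 1, 5, 11, 6, 10, 2, 9, 8).

|D(w)|=20, |Ess(w)|=8:

[(1, 3, 0), (3, 2, 0), (3, 6, 2), (6, 6, 4), (6, 10, 5), (8, 2, 1), (8, 9, 6), (10, 8, 7)]


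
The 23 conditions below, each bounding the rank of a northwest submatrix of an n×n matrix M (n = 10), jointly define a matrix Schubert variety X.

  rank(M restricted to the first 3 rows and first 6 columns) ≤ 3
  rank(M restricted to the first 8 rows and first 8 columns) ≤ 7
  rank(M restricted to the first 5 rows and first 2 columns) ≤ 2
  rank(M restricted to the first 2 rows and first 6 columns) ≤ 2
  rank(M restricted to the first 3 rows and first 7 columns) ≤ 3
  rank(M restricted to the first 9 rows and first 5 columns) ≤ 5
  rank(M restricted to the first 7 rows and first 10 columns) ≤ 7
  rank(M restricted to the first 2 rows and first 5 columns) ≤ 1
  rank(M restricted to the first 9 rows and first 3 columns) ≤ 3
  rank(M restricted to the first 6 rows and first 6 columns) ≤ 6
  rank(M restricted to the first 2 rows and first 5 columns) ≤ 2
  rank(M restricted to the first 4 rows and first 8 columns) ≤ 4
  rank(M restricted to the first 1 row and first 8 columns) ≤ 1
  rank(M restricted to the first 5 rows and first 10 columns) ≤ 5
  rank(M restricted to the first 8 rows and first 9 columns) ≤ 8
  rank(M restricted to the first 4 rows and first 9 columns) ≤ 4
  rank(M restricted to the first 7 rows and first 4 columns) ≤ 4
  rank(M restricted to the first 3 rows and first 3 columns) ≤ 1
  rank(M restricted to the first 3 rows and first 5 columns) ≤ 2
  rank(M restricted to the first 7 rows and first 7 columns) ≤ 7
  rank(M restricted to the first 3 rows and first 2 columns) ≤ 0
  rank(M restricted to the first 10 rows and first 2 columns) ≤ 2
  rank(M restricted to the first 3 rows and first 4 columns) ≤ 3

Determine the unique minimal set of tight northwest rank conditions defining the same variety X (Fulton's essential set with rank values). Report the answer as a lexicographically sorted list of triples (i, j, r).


Computing R[i][j] = min implied NW-rank bound (n=10, 23 conditions):

  row 1: 0 | 0 | 1 | 1 | 1 | 1 | 1 | 1 | 1 | 1
  row 2: 0 | 0 | 1 | 1 | 1 | 2 | 2 | 2 | 2 | 2
  row 3: 0 | 0 | 1 | 2 | 2 | 3 | 3 | 3 | 3 | 3
  row 4: 1 | 1 | 2 | 3 | 3 | 4 | 4 | 4 | 4 | 4
  row 5: 1 | 2 | 3 | 4 | 4 | 5 | 5 | 5 | 5 | 5
  row 6: 1 | 2 | 3 | 4 | 5 | 6 | 6 | 6 | 6 | 6
  row 7: 1 | 2 | 3 | 4 | 5 | 6 | 7 | 7 | 7 | 7
  row 8: 1 | 2 | 3 | 4 | 5 | 6 | 7 | 7 | 8 | 8
  row 9: 1 | 2 | 3 | 4 | 5 | 6 | 7 | 8 | 9 | 9
  row 10: 1 | 2 | 3 | 4 | 5 | 6 | 7 | 8 | 9 | 10

giving w = (3, 6, 4, 1, 2, 5, 7, 9, 8, 10) via Δ²R.

Fulton essential set (3 of the 9 Rothe cells):

[(2, 5, 1), (3, 2, 0), (8, 8, 7)]


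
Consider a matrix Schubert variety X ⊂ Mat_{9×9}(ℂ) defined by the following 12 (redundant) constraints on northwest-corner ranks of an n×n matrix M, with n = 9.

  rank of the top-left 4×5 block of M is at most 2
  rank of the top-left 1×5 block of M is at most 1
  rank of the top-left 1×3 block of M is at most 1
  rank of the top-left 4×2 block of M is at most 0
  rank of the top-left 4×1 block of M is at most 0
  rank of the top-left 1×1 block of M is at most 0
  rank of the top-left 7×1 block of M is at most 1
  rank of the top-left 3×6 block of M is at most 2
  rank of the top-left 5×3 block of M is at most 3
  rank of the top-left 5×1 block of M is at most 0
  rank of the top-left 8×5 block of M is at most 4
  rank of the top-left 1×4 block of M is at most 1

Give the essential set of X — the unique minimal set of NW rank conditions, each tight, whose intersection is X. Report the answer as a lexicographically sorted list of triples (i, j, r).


Computing R[i][j] = min implied NW-rank bound (n=9, 12 conditions):

  row 1: 0 | 0 | 1 | 1 | 1 | 1 | 1 | 1 | 1
  row 2: 0 | 0 | 1 | 2 | 2 | 2 | 2 | 2 | 2
  row 3: 0 | 0 | 1 | 2 | 2 | 2 | 3 | 3 | 3
  row 4: 0 | 0 | 1 | 2 | 2 | 3 | 4 | 4 | 4
  row 5: 0 | 1 | 2 | 3 | 3 | 4 | 5 | 5 | 5
  row 6: 1 | 2 | 3 | 4 | 4 | 5 | 6 | 6 | 6
  row 7: 1 | 2 | 3 | 4 | 4 | 5 | 6 | 7 | 7
  row 8: 1 | 2 | 3 | 4 | 4 | 5 | 6 | 7 | 8
  row 9: 1 | 2 | 3 | 4 | 5 | 6 | 7 | 8 | 9

the unique w with this rank table is (3, 4, 7, 6, 2, 1, 8, 9, 5).

Fulton essential set (5 of the 14 Rothe cells):

[(3, 6, 2), (4, 2, 0), (4, 5, 2), (5, 1, 0), (8, 5, 4)]


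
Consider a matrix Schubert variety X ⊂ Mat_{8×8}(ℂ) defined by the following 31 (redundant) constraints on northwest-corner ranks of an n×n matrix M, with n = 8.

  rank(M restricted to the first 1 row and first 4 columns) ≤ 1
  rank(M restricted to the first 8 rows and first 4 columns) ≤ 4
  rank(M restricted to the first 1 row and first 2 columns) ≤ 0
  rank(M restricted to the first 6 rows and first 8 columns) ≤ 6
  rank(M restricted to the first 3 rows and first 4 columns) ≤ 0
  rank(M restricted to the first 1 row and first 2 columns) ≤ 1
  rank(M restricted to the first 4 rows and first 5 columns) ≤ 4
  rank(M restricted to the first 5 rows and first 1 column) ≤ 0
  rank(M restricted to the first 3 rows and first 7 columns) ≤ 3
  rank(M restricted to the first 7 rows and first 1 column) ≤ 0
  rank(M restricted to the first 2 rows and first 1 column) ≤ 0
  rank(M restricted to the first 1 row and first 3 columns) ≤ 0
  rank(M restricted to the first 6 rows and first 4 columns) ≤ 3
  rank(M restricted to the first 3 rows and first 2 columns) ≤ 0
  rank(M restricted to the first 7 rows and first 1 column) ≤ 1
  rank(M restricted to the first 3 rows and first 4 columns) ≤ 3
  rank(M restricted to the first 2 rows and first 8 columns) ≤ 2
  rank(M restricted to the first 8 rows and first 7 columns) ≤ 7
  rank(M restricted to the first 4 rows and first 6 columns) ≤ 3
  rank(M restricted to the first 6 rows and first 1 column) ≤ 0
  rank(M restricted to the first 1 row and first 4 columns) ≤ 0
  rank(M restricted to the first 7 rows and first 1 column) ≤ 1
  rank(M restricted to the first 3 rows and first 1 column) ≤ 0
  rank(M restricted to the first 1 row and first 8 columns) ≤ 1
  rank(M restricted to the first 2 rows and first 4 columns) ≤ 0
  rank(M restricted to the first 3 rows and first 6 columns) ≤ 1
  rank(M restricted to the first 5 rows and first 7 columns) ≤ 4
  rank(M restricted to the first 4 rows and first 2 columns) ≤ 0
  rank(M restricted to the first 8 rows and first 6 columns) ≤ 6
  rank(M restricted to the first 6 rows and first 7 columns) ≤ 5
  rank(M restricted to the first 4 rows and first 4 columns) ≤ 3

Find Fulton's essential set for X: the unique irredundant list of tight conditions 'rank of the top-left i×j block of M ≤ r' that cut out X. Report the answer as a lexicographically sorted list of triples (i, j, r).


Propagating the 31 rank bounds to every northwest block:

  R[1]: 0, 0, 0, 0, 1, 1, 1, 1
  R[2]: 0, 0, 0, 0, 1, 1, 2, 2
  R[3]: 0, 0, 0, 0, 1, 1, 2, 3
  R[4]: 0, 0, 1, 1, 2, 2, 3, 4
  R[5]: 0, 1, 2, 2, 3, 3, 4, 5
  R[6]: 0, 1, 2, 3, 4, 4, 5, 6
  R[7]: 0, 1, 2, 3, 4, 5, 6, 7
  R[8]: 1, 2, 3, 4, 5, 6, 7, 8

so w = (5, 7, 8, 3, 2, 4, 6, 1).

4 SE-corners of the 19-cell Rothe diagram give Ess(w):

[(3, 4, 0), (3, 6, 1), (4, 2, 0), (7, 1, 0)]


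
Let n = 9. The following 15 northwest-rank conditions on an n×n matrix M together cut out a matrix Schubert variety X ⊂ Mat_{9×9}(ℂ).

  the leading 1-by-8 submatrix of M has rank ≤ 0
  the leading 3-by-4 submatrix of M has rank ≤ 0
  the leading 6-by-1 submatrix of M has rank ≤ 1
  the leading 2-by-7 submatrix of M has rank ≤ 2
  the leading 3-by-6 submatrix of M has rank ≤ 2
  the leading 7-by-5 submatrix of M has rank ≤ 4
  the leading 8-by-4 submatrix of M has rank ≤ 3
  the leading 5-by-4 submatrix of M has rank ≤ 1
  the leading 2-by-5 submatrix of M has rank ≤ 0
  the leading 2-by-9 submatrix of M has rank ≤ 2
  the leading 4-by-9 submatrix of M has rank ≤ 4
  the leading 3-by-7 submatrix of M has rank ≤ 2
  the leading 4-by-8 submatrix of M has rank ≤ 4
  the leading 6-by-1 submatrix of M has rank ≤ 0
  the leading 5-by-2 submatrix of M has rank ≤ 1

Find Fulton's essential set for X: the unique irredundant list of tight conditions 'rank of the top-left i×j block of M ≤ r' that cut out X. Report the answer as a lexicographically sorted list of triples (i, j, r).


The tightest implied rank at each (i,j), from the 15 conditions:

  row 1: 0 | 0 | 0 | 0 | 0 | 0 | 0 | 0 | 1
  row 2: 0 | 0 | 0 | 0 | 0 | 1 | 1 | 1 | 2
  row 3: 0 | 0 | 0 | 0 | 1 | 2 | 2 | 2 | 3
  row 4: 0 | 1 | 1 | 1 | 2 | 3 | 3 | 3 | 4
  row 5: 0 | 1 | 1 | 1 | 2 | 3 | 4 | 4 | 5
  row 6: 0 | 1 | 2 | 2 | 3 | 4 | 5 | 5 | 6
  row 7: 1 | 2 | 3 | 3 | 4 | 5 | 6 | 6 | 7
  row 8: 1 | 2 | 3 | 3 | 4 | 5 | 6 | 7 | 8
  row 9: 1 | 2 | 3 | 4 | 5 | 6 | 7 | 8 | 9

reading off 1-entries of Δ²R: w = (9, 6, 5, 2, 7, 3, 1, 8, 4).

Fulton essential set (6 of the 23 Rothe cells):

[(1, 8, 0), (2, 5, 0), (3, 4, 0), (5, 4, 1), (6, 1, 0), (8, 4, 3)]


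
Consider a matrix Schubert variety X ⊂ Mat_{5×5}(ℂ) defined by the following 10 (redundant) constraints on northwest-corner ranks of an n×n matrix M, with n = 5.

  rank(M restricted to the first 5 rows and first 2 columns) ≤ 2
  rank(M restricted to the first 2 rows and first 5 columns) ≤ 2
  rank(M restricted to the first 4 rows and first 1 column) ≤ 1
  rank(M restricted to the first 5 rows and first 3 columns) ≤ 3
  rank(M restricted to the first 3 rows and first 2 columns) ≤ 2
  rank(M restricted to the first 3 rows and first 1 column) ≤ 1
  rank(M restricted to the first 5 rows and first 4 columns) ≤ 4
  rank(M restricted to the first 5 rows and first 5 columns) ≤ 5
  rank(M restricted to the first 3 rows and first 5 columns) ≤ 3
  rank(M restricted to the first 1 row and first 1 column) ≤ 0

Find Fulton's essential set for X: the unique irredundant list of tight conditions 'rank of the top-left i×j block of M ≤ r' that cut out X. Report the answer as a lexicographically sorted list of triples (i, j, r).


Reconstructing r_w from the 10 given conditions:

  0 1 1 1 1
  1 2 2 2 2
  1 2 3 3 3
  1 2 3 4 4
  1 2 3 4 5

second differences of R give the permutation w = (2, 1, 3, 4, 5).

Rothe diagram D(w) (1 cell), 1 SE-corner (essential condition):

[(1, 1, 0)]


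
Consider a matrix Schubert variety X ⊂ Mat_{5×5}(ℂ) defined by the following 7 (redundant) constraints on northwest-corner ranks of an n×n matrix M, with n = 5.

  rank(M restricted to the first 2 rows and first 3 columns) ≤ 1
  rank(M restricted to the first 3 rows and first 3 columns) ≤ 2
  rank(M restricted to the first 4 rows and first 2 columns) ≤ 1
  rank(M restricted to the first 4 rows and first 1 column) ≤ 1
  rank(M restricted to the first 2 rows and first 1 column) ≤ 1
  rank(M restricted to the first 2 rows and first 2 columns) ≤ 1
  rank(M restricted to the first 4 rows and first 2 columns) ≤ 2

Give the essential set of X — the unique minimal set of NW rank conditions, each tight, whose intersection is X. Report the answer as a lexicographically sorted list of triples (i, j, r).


The tightest implied rank at each (i,j), from the 7 conditions:

  1, 1, 1, 1, 1
  1, 1, 1, 2, 2
  1, 1, 2, 3, 3
  1, 1, 2, 3, 4
  1, 2, 3, 4, 5

reading off 1-entries of Δ²R: w = (1, 4, 3, 5, 2).

D(w) has 4 cells with 2 SE-corners; essential set:

[(2, 3, 1), (4, 2, 1)]


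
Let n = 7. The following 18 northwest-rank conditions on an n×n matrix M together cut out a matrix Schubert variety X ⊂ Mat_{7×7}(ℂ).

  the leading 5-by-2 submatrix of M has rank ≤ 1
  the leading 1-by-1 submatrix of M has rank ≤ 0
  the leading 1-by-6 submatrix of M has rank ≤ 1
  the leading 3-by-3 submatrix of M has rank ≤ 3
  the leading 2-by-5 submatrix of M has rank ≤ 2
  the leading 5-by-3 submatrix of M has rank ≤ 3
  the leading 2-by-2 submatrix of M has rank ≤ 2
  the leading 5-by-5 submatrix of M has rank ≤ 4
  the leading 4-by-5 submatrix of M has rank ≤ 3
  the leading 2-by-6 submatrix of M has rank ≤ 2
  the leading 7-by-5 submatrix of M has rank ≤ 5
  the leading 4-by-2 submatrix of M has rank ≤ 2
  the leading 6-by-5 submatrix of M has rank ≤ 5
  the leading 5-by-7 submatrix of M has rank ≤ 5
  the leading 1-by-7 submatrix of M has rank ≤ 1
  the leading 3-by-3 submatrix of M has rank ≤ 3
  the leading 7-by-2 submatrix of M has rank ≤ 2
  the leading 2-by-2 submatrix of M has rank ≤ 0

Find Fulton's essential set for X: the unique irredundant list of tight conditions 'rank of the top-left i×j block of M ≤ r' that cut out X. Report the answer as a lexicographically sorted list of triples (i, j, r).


The tightest implied rank at each (i,j), from the 18 conditions:

  i=1: 0  0  1  1  1  1  1
  i=2: 0  0  1  2  2  2  2
  i=3: 1  1  2  3  3  3  3
  i=4: 1  1  2  3  3  4  4
  i=5: 1  1  2  3  4  5  5
  i=6: 1  2  3  4  5  6  6
  i=7: 1  2  3  4  5  6  7

so w = (3, 4, 1, 6, 5, 2, 7).

Rothe diagram D(w) (7 cells), 3 SE-corners (essential conditions):

[(2, 2, 0), (4, 5, 3), (5, 2, 1)]


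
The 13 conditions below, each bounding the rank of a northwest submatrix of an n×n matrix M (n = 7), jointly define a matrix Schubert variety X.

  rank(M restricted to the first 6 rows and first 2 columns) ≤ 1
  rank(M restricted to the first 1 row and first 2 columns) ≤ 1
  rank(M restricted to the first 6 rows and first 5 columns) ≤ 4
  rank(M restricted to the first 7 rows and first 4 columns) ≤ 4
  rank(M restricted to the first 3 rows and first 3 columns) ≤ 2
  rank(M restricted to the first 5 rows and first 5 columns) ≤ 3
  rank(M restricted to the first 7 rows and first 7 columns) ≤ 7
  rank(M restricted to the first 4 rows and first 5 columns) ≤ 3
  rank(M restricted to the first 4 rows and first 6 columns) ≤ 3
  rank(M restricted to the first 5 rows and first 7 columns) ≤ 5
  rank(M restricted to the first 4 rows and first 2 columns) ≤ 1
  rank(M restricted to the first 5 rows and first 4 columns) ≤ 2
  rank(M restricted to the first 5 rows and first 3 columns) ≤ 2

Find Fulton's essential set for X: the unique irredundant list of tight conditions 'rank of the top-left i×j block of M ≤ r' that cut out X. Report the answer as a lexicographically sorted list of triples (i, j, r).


Computing R[i][j] = min implied NW-rank bound (n=7, 13 conditions):

  i=1: 1 1 1 1 1 1 1
  i=2: 1 1 2 2 2 2 2
  i=3: 1 1 2 2 3 3 3
  i=4: 1 1 2 2 3 3 4
  i=5: 1 1 2 2 3 4 5
  i=6: 1 1 2 3 4 5 6
  i=7: 1 2 3 4 5 6 7

the unique w with this rank table is (1, 3, 5, 7, 6, 4, 2).

Rothe diagram D(w) (9 cells), 3 SE-corners (essential conditions):

[(4, 6, 3), (5, 4, 2), (6, 2, 1)]


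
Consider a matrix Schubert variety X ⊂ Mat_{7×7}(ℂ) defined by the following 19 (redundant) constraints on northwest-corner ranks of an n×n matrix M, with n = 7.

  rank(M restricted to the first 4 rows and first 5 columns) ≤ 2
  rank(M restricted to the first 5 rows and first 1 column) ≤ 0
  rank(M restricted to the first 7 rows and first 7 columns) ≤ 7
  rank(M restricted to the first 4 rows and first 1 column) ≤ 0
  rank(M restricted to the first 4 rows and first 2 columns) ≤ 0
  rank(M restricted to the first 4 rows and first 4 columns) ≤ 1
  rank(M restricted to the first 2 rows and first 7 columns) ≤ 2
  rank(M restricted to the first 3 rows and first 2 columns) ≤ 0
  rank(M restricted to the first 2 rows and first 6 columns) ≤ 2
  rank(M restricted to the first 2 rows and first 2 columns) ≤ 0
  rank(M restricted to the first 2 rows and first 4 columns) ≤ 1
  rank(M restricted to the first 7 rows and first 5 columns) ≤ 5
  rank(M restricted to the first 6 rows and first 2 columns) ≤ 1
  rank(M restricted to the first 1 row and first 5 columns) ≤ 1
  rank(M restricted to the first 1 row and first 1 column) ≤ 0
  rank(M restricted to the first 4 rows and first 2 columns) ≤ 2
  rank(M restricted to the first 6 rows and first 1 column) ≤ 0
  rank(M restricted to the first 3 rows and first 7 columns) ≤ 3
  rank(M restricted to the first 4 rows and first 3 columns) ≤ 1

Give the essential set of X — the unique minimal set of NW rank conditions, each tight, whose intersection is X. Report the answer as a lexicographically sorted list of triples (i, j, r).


The tightest implied rank at each (i,j), from the 19 conditions:

  R[1]: 0, 0, 1, 1, 1, 1, 1
  R[2]: 0, 0, 1, 1, 2, 2, 2
  R[3]: 0, 0, 1, 1, 2, 3, 3
  R[4]: 0, 0, 1, 1, 2, 3, 4
  R[5]: 0, 1, 2, 2, 3, 4, 5
  R[6]: 0, 1, 2, 3, 4, 5, 6
  R[7]: 1, 2, 3, 4, 5, 6, 7

hence w(1..7) = (3, 5, 6, 7, 2, 4, 1).

Rothe diagram D(w) (13 cells), 3 SE-corners (essential conditions):

[(4, 2, 0), (4, 4, 1), (6, 1, 0)]


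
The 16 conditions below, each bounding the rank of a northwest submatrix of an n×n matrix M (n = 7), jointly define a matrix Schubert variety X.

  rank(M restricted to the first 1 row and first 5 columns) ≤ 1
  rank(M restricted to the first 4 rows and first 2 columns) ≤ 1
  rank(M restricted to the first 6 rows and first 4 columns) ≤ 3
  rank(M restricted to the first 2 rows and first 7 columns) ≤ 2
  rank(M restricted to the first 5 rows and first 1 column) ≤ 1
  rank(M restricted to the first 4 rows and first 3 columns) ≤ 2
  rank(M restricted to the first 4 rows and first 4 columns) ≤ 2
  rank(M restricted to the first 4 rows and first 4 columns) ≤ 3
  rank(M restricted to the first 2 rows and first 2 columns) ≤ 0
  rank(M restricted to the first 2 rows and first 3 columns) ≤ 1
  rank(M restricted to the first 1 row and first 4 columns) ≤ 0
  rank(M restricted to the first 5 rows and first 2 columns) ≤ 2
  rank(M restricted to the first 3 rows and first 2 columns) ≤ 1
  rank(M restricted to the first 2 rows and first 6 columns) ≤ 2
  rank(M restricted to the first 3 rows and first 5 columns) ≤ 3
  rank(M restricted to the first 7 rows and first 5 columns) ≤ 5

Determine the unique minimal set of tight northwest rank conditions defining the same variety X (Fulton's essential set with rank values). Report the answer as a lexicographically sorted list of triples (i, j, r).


Recovering R(i,j) via the rank-extension bound from the 16 conditions:

  i=1: 0 | 0 | 0 | 0 | 1 | 1 | 1
  i=2: 0 | 0 | 1 | 1 | 2 | 2 | 2
  i=3: 1 | 1 | 2 | 2 | 3 | 3 | 3
  i=4: 1 | 1 | 2 | 2 | 3 | 4 | 4
  i=5: 1 | 2 | 3 | 3 | 4 | 5 | 5
  i=6: 1 | 2 | 3 | 3 | 4 | 5 | 6
  i=7: 1 | 2 | 3 | 4 | 5 | 6 | 7

reading off 1-entries of Δ²R: w = (5, 3, 1, 6, 2, 7, 4).

5 SE-corners of the 9-cell Rothe diagram give Ess(w):

[(1, 4, 0), (2, 2, 0), (4, 2, 1), (4, 4, 2), (6, 4, 3)]


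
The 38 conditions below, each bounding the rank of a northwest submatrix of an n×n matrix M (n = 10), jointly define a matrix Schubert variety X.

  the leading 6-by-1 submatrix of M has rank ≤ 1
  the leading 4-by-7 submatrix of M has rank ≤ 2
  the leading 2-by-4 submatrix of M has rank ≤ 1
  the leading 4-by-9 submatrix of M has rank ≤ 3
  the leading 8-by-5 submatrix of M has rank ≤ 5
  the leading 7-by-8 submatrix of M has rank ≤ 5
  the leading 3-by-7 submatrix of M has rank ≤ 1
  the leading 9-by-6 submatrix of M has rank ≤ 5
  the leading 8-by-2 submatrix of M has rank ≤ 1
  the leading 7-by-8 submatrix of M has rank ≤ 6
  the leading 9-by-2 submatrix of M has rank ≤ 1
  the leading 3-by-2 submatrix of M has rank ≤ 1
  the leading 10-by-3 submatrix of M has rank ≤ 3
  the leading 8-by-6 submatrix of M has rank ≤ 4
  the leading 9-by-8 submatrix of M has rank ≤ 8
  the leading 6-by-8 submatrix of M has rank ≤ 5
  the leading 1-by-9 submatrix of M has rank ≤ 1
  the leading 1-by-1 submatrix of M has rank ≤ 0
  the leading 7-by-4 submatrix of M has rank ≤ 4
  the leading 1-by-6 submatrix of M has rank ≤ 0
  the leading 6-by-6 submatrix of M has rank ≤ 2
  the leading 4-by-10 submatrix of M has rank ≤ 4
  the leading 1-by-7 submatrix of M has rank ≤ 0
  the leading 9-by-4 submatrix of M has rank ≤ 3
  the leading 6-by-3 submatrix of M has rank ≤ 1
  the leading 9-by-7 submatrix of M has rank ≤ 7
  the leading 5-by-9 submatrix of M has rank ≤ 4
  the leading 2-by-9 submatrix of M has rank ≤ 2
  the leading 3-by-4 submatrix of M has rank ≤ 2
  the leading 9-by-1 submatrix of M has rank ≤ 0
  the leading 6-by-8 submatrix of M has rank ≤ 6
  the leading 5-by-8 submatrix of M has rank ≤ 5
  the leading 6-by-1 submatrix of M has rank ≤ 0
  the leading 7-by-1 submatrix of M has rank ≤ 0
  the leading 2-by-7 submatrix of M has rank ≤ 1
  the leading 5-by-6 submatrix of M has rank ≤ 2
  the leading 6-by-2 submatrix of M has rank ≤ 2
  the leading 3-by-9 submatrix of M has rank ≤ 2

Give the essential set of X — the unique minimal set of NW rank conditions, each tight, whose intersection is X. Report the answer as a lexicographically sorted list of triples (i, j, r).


The tightest implied rank at each (i,j), from the 38 conditions:

  R[1]: 0, 0, 0, 0, 0, 0, 0, 1, 1, 1
  R[2]: 0, 1, 1, 1, 1, 1, 1, 2, 2, 2
  R[3]: 0, 1, 1, 1, 1, 1, 1, 2, 2, 3
  R[4]: 0, 1, 1, 2, 2, 2, 2, 3, 3, 4
  R[5]: 0, 1, 1, 2, 2, 2, 3, 4, 4, 5
  R[6]: 0, 1, 1, 2, 2, 2, 3, 4, 5, 6
  R[7]: 0, 1, 2, 3, 3, 3, 4, 5, 6, 7
  R[8]: 0, 1, 2, 3, 4, 4, 5, 6, 7, 8
  R[9]: 0, 1, 2, 3, 4, 5, 6, 7, 8, 9
  R[10]: 1, 2, 3, 4, 5, 6, 7, 8, 9, 10

hence w(1..10) = (8, 2, 10, 4, 7, 9, 3, 5, 6, 1).

6 SE-corners of the 28-cell Rothe diagram give Ess(w):

[(1, 7, 0), (3, 7, 1), (3, 9, 2), (6, 3, 1), (6, 6, 2), (9, 1, 0)]


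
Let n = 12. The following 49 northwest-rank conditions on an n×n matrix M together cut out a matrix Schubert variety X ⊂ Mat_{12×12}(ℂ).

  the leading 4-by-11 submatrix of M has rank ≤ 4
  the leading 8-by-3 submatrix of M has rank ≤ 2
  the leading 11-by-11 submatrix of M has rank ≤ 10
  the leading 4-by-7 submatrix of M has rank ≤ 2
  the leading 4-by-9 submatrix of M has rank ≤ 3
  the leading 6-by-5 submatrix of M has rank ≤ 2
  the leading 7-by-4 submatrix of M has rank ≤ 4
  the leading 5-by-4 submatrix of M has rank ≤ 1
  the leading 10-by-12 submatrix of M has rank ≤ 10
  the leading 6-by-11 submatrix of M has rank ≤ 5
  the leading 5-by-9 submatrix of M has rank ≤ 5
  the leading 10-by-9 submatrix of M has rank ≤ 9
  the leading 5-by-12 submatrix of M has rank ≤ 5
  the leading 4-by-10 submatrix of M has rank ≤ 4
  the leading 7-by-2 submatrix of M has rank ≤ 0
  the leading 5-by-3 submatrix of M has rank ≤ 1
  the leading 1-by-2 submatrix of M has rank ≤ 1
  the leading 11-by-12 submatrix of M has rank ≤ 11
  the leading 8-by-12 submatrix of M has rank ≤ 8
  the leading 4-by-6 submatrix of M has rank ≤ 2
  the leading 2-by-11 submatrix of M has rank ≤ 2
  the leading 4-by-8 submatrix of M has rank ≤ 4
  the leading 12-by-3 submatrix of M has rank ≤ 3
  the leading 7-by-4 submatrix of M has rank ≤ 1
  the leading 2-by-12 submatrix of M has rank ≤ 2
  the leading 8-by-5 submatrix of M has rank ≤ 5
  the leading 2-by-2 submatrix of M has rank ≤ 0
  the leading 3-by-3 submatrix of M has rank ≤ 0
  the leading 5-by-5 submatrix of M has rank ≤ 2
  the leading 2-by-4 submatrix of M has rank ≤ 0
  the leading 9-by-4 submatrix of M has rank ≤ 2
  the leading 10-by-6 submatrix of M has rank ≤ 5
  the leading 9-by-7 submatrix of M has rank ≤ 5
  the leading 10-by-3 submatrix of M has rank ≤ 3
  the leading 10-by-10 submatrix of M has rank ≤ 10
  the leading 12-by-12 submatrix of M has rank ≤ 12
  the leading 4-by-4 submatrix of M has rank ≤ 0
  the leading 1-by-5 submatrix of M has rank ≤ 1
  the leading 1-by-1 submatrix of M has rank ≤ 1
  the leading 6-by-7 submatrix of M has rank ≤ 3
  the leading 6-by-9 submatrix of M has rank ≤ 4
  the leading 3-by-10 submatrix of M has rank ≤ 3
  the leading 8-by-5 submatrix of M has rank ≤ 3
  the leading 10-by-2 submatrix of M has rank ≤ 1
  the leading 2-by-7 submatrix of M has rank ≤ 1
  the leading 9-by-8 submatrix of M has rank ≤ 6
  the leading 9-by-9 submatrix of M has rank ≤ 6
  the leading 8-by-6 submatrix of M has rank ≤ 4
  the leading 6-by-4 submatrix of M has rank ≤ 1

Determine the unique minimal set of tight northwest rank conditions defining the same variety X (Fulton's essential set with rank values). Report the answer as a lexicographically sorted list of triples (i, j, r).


Rank table r_w(12×12) implied by the 49 constraints:

  row 1: 0 | 0 | 0 | 0 | 1 | 1 | 1 | 1 | 1 | 1 | 1 | 1
  row 2: 0 | 0 | 0 | 0 | 1 | 1 | 1 | 2 | 2 | 2 | 2 | 2
  row 3: 0 | 0 | 0 | 0 | 1 | 2 | 2 | 3 | 3 | 3 | 3 | 3
  row 4: 0 | 0 | 0 | 0 | 1 | 2 | 2 | 3 | 3 | 4 | 4 | 4
  row 5: 0 | 0 | 1 | 1 | 2 | 3 | 3 | 4 | 4 | 5 | 5 | 5
  row 6: 0 | 0 | 1 | 1 | 2 | 3 | 3 | 4 | 4 | 5 | 5 | 6
  row 7: 0 | 0 | 1 | 1 | 2 | 3 | 4 | 5 | 5 | 6 | 6 | 7
  row 8: 1 | 1 | 2 | 2 | 3 | 4 | 5 | 6 | 6 | 7 | 7 | 8
  row 9: 1 | 1 | 2 | 2 | 3 | 4 | 5 | 6 | 6 | 7 | 8 | 9
  row 10: 1 | 1 | 2 | 3 | 4 | 5 | 6 | 7 | 7 | 8 | 9 | 10
  row 11: 1 | 2 | 3 | 4 | 5 | 6 | 7 | 8 | 8 | 9 | 10 | 11
  row 12: 1 | 2 | 3 | 4 | 5 | 6 | 7 | 8 | 9 | 10 | 11 | 12

second differences of R give the permutation w = (5, 8, 6, 10, 3, 12, 7, 1, 11, 4, 2, 9).

D(w) has 35 cells with 12 SE-corners; essential set:

[(2, 7, 1), (4, 4, 0), (4, 7, 2), (4, 9, 3), (6, 7, 3), (6, 9, 4), (6, 11, 5), (7, 2, 0), (7, 4, 1), (9, 4, 2), (9, 9, 6), (10, 2, 1)]


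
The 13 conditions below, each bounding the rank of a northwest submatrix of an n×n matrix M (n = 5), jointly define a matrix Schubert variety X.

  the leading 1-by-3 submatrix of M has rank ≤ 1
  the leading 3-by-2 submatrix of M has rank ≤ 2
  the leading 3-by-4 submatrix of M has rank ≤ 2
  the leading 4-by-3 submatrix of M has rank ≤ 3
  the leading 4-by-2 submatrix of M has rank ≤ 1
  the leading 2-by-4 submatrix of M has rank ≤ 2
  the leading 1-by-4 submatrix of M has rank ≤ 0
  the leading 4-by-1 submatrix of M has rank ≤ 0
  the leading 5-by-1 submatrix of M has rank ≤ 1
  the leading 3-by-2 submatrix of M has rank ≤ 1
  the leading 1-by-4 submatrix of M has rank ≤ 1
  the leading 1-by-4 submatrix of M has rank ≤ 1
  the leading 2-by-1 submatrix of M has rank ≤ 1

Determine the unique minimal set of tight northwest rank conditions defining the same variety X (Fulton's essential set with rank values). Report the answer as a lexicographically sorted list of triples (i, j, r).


Computing R[i][j] = min implied NW-rank bound (n=5, 13 conditions):

  row 1: 0, 0, 0, 0, 1
  row 2: 0, 1, 1, 1, 2
  row 3: 0, 1, 2, 2, 3
  row 4: 0, 1, 2, 3, 4
  row 5: 1, 2, 3, 4, 5

second differences of R give the permutation w = (5, 2, 3, 4, 1).

|D(w)|=7, |Ess(w)|=2:

[(1, 4, 0), (4, 1, 0)]


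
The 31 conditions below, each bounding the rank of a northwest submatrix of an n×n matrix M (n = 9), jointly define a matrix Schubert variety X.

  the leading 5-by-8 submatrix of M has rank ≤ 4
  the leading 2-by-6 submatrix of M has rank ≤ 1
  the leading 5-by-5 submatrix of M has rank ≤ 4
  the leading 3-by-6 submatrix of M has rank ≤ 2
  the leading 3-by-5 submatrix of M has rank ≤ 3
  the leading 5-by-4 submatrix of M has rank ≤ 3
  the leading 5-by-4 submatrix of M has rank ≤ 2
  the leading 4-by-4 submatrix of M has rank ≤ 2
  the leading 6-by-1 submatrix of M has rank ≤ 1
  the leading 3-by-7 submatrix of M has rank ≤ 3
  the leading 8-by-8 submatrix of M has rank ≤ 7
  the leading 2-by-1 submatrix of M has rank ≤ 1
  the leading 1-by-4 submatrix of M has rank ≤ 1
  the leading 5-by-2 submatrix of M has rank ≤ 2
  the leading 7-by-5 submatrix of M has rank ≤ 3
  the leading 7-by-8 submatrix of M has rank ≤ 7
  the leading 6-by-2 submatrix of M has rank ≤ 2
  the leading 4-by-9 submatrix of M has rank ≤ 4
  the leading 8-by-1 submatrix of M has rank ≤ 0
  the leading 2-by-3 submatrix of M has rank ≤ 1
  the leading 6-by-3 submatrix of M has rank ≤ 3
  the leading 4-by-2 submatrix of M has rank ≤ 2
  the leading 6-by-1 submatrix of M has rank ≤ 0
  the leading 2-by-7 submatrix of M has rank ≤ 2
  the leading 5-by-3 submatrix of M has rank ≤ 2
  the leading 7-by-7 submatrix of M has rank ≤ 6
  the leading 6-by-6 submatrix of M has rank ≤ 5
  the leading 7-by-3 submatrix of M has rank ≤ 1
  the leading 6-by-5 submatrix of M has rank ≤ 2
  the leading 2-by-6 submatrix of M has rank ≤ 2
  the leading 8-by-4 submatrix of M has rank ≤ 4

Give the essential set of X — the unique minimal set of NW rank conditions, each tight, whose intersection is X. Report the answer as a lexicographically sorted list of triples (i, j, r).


Propagating the 31 rank bounds to every northwest block:

  i=1: 0 1 1 1 1 1 1 1 1
  i=2: 0 1 1 1 1 1 2 2 2
  i=3: 0 1 1 2 2 2 3 3 3
  i=4: 0 1 1 2 2 3 4 4 4
  i=5: 0 1 1 2 2 3 4 4 5
  i=6: 0 1 1 2 2 3 4 5 6
  i=7: 0 1 1 2 3 4 5 6 7
  i=8: 0 1 2 3 4 5 6 7 8
  i=9: 1 2 3 4 5 6 7 8 9

hence w(1..9) = (2, 7, 4, 6, 9, 8, 5, 3, 1).

Fulton essential set (5 of the 21 Rothe cells):

[(2, 6, 1), (5, 8, 4), (6, 5, 2), (7, 3, 1), (8, 1, 0)]


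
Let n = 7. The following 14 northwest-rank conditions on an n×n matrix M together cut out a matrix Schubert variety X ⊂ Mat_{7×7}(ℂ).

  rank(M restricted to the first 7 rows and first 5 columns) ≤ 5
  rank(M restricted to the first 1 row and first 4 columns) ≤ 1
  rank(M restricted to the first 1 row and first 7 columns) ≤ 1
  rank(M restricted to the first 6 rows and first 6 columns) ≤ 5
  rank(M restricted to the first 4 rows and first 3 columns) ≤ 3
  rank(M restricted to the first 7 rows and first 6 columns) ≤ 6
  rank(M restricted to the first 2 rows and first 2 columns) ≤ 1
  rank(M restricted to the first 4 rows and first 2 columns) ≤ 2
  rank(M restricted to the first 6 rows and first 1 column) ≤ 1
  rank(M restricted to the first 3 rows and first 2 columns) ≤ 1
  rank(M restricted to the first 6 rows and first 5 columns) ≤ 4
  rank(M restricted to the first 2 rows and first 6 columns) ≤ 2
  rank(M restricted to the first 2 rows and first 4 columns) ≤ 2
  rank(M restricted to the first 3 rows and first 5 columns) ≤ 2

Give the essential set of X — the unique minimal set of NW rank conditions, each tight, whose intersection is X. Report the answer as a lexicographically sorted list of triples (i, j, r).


Recovering R(i,j) via the rank-extension bound from the 14 conditions:

  R[1]: 1, 1, 1, 1, 1, 1, 1
  R[2]: 1, 1, 2, 2, 2, 2, 2
  R[3]: 1, 1, 2, 2, 2, 3, 3
  R[4]: 1, 2, 3, 3, 3, 4, 4
  R[5]: 1, 2, 3, 4, 4, 5, 5
  R[6]: 1, 2, 3, 4, 4, 5, 6
  R[7]: 1, 2, 3, 4, 5, 6, 7

giving w = (1, 3, 6, 2, 4, 7, 5) via Δ²R.

Rothe diagram D(w) (5 cells), 3 SE-corners (essential conditions):

[(3, 2, 1), (3, 5, 2), (6, 5, 4)]


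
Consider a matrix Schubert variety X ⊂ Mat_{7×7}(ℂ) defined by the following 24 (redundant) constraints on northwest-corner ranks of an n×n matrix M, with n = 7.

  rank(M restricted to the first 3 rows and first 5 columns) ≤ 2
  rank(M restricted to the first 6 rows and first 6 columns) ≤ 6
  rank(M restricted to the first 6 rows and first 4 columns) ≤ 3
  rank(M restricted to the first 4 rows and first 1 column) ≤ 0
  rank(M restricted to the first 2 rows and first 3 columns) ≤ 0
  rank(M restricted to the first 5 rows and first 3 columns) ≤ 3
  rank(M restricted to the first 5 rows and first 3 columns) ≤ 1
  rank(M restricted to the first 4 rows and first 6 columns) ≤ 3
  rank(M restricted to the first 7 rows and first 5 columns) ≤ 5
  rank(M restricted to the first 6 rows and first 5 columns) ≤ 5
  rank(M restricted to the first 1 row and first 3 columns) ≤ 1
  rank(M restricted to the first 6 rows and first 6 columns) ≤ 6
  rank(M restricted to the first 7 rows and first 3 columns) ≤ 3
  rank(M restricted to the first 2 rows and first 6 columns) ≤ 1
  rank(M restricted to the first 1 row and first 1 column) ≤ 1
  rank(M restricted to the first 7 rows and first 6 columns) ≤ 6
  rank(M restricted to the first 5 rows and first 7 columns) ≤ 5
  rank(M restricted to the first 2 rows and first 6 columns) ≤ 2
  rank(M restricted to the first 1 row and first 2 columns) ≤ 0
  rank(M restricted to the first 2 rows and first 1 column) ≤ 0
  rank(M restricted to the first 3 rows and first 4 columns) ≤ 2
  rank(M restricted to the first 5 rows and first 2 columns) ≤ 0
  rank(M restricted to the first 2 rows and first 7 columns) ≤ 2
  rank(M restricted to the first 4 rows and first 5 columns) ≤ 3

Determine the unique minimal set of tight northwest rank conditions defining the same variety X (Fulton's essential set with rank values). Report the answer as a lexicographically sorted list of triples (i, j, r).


Reconstructing r_w from the 24 given conditions:

  0  0  0  1  1  1  1
  0  0  0  1  1  1  2
  0  0  1  2  2  2  3
  0  0  1  2  3  3  4
  0  0  1  2  3  4  5
  1  1  2  3  4  5  6
  1  2  3  4  5  6  7

reading off 1-entries of Δ²R: w = (4, 7, 3, 5, 6, 1, 2).

ℓ(w)=14; the 3 essential cells (i,j,r):

[(2, 3, 0), (2, 6, 1), (5, 2, 0)]
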